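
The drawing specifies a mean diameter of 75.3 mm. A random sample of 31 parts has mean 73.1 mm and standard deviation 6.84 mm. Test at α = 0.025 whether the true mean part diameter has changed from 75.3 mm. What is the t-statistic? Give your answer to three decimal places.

H0: μ = 75.3; H1: μ ≠ 75.3 (one-sample t-test, two-sided).
t = (x̄ − μ₀)/(s/√n) = (73.1 − 75.3)/(6.84/√31) = -1.791
df = n − 1 = 30
Two-sided p-value ≈ 0.0834
Since p ≈ 0.0834 > α = 0.025, fail to reject H0; the evidence is not statistically significant.

-1.791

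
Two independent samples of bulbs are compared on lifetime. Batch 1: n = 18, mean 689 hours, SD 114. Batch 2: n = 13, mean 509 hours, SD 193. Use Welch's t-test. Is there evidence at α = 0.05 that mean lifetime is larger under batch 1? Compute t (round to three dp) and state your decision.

Let group 1 = batch 1, group 2 = batch 2. H0: μ_1 = μ_2; H1: μ_1 > μ_2 (Welch's two-sample t-test, right-tailed).
t = (x̄_1 − x̄_2)/√(s_1²/n_1 + s_2²/n_2) = (689 − 509)/√(114²/18 + 193²/13) = 3.005
Welch–Satterthwaite df ≈ 18.00
p-value = P(T ≥ 3.005) ≈ 0.0038
Since p ≈ 0.0038 < α = 0.05, reject H0; the data support H1.

t = 3.005; reject H0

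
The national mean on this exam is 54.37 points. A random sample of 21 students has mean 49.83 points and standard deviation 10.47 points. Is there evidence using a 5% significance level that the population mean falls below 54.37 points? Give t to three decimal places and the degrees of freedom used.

H0: μ = 54.37; H1: μ < 54.37 (one-sample t-test, left-tailed).
t = (x̄ − μ₀)/(s/√n) = (49.83 − 54.37)/(10.47/√21) = -1.987
df = n − 1 = 20
p-value = P(T ≤ -1.987) ≈ 0.0304
Since p ≈ 0.0304 < α = 0.05, reject H0; the data support H1.

t = -1.987, df = 20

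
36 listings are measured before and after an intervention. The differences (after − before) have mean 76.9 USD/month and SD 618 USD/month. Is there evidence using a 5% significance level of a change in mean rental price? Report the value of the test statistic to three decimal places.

0.747

H0: μ_d = 0; H1: μ_d ≠ 0 (paired t-test on the differences, two-sided).
t = d̄/(s_d/√n) = 76.9/(618/√36) = 0.747
df = n − 1 = 35
Two-sided p-value ≈ 0.460
Since p ≈ 0.460 > α = 0.05, fail to reject H0; the data do not provide sufficient evidence against H0.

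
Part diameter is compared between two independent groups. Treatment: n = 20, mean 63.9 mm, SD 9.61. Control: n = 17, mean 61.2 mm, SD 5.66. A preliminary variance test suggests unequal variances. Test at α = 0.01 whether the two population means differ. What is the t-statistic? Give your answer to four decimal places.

1.0589

Let group 1 = treatment, group 2 = control. H0: μ_1 = μ_2; H1: μ_1 ≠ μ_2 (Welch's two-sample t-test, two-sided).
t = (x̄_1 − x̄_2)/√(s_1²/n_1 + s_2²/n_2) = (63.9 − 61.2)/√(9.61²/20 + 5.66²/17) = 1.0589
Welch–Satterthwaite df ≈ 31.45
Two-sided p-value ≈ 0.2977
Since p ≈ 0.2977 > α = 0.01, fail to reject H0; the evidence is not statistically significant.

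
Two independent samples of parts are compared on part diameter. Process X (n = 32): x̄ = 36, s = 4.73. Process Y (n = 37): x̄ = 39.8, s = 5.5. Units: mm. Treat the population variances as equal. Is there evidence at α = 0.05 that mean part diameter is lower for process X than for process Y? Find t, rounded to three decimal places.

Let group 1 = process X, group 2 = process Y. H0: μ_1 = μ_2; H1: μ_1 < μ_2 (two-sample pooled-variance t-test, left-tailed).
s_p² = [(32−1)·4.73² + (37−1)·5.5²]/(32+37−2) = 26.6054
t = (36 − 39.8)/√[26.6054·(1/32 + 1/37)] = -3.052
df = n₁ + n₂ − 2 = 67
p-value = P(T ≤ -3.052) ≈ 0.0016
Since p ≈ 0.0016 < α = 0.05, reject H0; the evidence is statistically significant.

-3.052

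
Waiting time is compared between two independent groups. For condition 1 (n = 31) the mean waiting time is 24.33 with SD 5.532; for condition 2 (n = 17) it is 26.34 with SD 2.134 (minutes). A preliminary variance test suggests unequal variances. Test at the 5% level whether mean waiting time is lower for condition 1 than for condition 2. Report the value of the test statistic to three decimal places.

-1.794

Let group 1 = condition 1, group 2 = condition 2. H0: μ_1 = μ_2; H1: μ_1 < μ_2 (Welch's two-sample t-test, left-tailed).
t = (x̄_1 − x̄_2)/√(s_1²/n_1 + s_2²/n_2) = (24.33 − 26.34)/√(5.532²/31 + 2.134²/17) = -1.794
Welch–Satterthwaite df ≈ 42.61
p-value = P(T ≤ -1.794) ≈ 0.040
Since p ≈ 0.040 < α = 0.05, reject H0; the evidence is statistically significant.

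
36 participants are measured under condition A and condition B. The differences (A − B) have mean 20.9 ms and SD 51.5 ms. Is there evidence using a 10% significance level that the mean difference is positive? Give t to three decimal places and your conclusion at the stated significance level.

t = 2.435; reject H0

H0: μ_d = 0; H1: μ_d > 0 (paired t-test on the differences, right-tailed).
t = d̄/(s_d/√n) = 20.9/(51.5/√36) = 2.435
df = n − 1 = 35
p-value = P(T ≥ 2.435) ≈ 0.010
Since p ≈ 0.010 < α = 0.1, reject H0; the evidence is statistically significant.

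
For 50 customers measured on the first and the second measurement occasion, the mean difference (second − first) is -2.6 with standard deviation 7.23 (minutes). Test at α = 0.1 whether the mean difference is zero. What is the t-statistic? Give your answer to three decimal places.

-2.543

H0: μ_d = 0; H1: μ_d ≠ 0 (paired t-test on the differences, two-sided).
t = d̄/(s_d/√n) = -2.6/(7.23/√50) = -2.543
df = n − 1 = 49
Two-sided p-value ≈ 0.0142
Since p ≈ 0.0142 < α = 0.1, reject H0; the evidence is statistically significant.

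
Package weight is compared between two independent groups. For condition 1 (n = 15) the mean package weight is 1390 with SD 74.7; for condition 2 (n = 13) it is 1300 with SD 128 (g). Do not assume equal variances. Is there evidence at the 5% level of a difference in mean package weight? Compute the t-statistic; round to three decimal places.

2.228

Let group 1 = condition 1, group 2 = condition 2. H0: μ_1 = μ_2; H1: μ_1 ≠ μ_2 (Welch's two-sample t-test, two-sided).
t = (x̄_1 − x̄_2)/√(s_1²/n_1 + s_2²/n_2) = (1390 − 1300)/√(74.7²/15 + 128²/13) = 2.228
Welch–Satterthwaite df ≈ 18.73
Two-sided p-value ≈ 0.038
Since p ≈ 0.038 < α = 0.05, reject H0; the data support H1.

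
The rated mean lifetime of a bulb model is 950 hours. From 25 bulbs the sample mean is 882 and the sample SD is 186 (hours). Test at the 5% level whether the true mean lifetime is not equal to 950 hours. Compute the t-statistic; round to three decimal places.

H0: μ = 950; H1: μ ≠ 950 (one-sample t-test, two-sided).
t = (x̄ − μ₀)/(s/√n) = (882 − 950)/(186/√25) = -1.828
df = n − 1 = 24
Two-sided p-value ≈ 0.0800
Since p ≈ 0.0800 > α = 0.05, fail to reject H0; the data do not provide sufficient evidence against H0.

-1.828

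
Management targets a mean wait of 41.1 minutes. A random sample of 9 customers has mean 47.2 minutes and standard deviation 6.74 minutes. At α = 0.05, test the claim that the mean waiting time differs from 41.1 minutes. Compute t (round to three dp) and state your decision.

t = 2.715; reject H0

H0: μ = 41.1; H1: μ ≠ 41.1 (one-sample t-test, two-sided).
t = (x̄ − μ₀)/(s/√n) = (47.2 − 41.1)/(6.74/√9) = 2.715
df = n − 1 = 8
Two-sided p-value ≈ 0.026
Since p ≈ 0.026 < α = 0.05, reject H0; the data support H1.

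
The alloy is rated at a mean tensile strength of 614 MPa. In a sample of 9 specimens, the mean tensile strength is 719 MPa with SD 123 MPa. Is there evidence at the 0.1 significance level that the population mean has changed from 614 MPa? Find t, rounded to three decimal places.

H0: μ = 614; H1: μ ≠ 614 (one-sample t-test, two-sided).
t = (x̄ − μ₀)/(s/√n) = (719 − 614)/(123/√9) = 2.561
df = n − 1 = 8
Two-sided p-value ≈ 0.034
Since p ≈ 0.034 < α = 0.1, reject H0; the evidence is statistically significant.

2.561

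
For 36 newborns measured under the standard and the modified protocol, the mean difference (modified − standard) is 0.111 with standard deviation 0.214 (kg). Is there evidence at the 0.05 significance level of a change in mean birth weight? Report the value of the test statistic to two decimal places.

3.11

H0: μ_d = 0; H1: μ_d ≠ 0 (paired t-test on the differences, two-sided).
t = d̄/(s_d/√n) = 0.111/(0.214/√36) = 3.11
df = n − 1 = 35
Two-sided p-value ≈ 0.004
Since p ≈ 0.004 < α = 0.05, reject H0; the evidence is statistically significant.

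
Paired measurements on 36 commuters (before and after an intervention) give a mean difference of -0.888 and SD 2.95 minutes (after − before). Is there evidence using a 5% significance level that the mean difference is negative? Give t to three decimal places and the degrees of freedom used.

t = -1.806, df = 35

H0: μ_d = 0; H1: μ_d < 0 (paired t-test on the differences, left-tailed).
t = d̄/(s_d/√n) = -0.888/(2.95/√36) = -1.806
df = n − 1 = 35
p-value = P(T ≤ -1.806) ≈ 0.0398
Since p ≈ 0.0398 < α = 0.05, reject H0; the evidence is statistically significant.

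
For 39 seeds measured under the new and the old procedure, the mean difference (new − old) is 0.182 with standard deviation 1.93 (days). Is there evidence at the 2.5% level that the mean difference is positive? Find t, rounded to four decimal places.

0.5889

H0: μ_d = 0; H1: μ_d > 0 (paired t-test on the differences, right-tailed).
t = d̄/(s_d/√n) = 0.182/(1.93/√39) = 0.5889
df = n − 1 = 38
p-value = P(T ≥ 0.5889) ≈ 0.2797
Since p ≈ 0.2797 > α = 0.025, fail to reject H0; the data do not provide sufficient evidence against H0.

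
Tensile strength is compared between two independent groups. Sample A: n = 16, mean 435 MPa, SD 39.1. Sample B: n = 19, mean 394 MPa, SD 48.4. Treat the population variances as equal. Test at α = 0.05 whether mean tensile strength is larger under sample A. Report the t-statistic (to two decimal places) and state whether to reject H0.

t = 2.72; reject H0

Let group 1 = sample A, group 2 = sample B. H0: μ_1 = μ_2; H1: μ_1 > μ_2 (two-sample pooled-variance t-test, right-tailed).
s_p² = [(16−1)·39.1² + (19−1)·48.4²]/(16+19−2) = 1972.67
t = (435 − 394)/√[1972.67·(1/16 + 1/19)] = 2.72
df = n₁ + n₂ − 2 = 33
p-value = P(T ≥ 2.72) ≈ 0.005
Since p ≈ 0.005 < α = 0.05, reject H0; the evidence is statistically significant.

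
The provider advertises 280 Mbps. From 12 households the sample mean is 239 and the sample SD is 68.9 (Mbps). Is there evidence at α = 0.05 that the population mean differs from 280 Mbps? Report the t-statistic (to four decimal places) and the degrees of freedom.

t = -2.0614, df = 11

H0: μ = 280; H1: μ ≠ 280 (one-sample t-test, two-sided).
t = (x̄ − μ₀)/(s/√n) = (239 − 280)/(68.9/√12) = -2.0614
df = n − 1 = 11
Two-sided p-value ≈ 0.0637
Since p ≈ 0.0637 > α = 0.05, fail to reject H0; the data do not provide sufficient evidence against H0.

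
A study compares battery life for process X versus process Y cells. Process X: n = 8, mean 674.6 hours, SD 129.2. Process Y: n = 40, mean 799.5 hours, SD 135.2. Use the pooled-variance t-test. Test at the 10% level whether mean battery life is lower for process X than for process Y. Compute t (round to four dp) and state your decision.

Let group 1 = process X, group 2 = process Y. H0: μ_1 = μ_2; H1: μ_1 < μ_2 (two-sample pooled-variance t-test, left-tailed).
s_p² = [(8−1)·129.2² + (40−1)·135.2²]/(8+40−2) = 18037.6
t = (674.6 − 799.5)/√[18037.6·(1/8 + 1/40)] = -2.4012
df = n₁ + n₂ − 2 = 46
p-value = P(T ≤ -2.4012) ≈ 0.010
Since p ≈ 0.010 < α = 0.1, reject H0; the evidence is statistically significant.

t = -2.4012; reject H0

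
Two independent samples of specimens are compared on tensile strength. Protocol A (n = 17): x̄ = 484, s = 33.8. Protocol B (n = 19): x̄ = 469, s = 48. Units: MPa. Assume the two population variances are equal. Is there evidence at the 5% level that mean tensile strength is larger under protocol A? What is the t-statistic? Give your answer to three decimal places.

Let group 1 = protocol A, group 2 = protocol B. H0: μ_1 = μ_2; H1: μ_1 > μ_2 (two-sample pooled-variance t-test, right-tailed).
s_p² = [(17−1)·33.8² + (19−1)·48²]/(17+19−2) = 1757.38
t = (484 − 469)/√[1757.38·(1/17 + 1/19)] = 1.072
df = n₁ + n₂ − 2 = 34
p-value = P(T ≥ 1.072) ≈ 0.1457
Since p ≈ 0.1457 > α = 0.05, fail to reject H0; the data do not provide sufficient evidence against H0.

1.072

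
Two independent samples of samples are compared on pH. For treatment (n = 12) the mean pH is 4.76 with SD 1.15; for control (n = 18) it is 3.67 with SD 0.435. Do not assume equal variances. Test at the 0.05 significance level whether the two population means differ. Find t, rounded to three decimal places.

3.137

Let group 1 = treatment, group 2 = control. H0: μ_1 = μ_2; H1: μ_1 ≠ μ_2 (Welch's two-sample t-test, two-sided).
t = (x̄_1 − x̄_2)/√(s_1²/n_1 + s_2²/n_2) = (4.76 − 3.67)/√(1.15²/12 + 0.435²/18) = 3.137
Welch–Satterthwaite df ≈ 13.12
Two-sided p-value ≈ 0.008
Since p ≈ 0.008 < α = 0.05, reject H0; the evidence is statistically significant.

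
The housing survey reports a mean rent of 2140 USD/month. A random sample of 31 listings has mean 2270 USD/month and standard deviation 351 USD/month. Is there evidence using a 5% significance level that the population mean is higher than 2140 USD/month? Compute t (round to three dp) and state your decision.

H0: μ = 2140; H1: μ > 2140 (one-sample t-test, right-tailed).
t = (x̄ − μ₀)/(s/√n) = (2270 − 2140)/(351/√31) = 2.062
df = n − 1 = 30
p-value = P(T ≥ 2.062) ≈ 0.0240
Since p ≈ 0.0240 < α = 0.05, reject H0; the data support H1.

t = 2.062; reject H0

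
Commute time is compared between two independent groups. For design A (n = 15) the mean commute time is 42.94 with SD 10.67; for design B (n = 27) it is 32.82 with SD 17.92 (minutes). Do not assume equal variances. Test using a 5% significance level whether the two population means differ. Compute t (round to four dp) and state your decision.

Let group 1 = design A, group 2 = design B. H0: μ_1 = μ_2; H1: μ_1 ≠ μ_2 (Welch's two-sample t-test, two-sided).
t = (x̄_1 − x̄_2)/√(s_1²/n_1 + s_2²/n_2) = (42.94 − 32.82)/√(10.67²/15 + 17.92²/27) = 2.2927
Welch–Satterthwaite df ≈ 39.73
Two-sided p-value ≈ 0.027
Since p ≈ 0.027 < α = 0.05, reject H0; the data support H1.

t = 2.2927; reject H0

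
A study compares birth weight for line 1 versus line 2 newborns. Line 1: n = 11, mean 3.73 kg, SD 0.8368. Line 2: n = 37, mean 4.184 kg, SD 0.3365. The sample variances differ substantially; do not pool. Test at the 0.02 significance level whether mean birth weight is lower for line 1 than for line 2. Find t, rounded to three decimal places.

Let group 1 = line 1, group 2 = line 2. H0: μ_1 = μ_2; H1: μ_1 < μ_2 (Welch's two-sample t-test, left-tailed).
t = (x̄_1 − x̄_2)/√(s_1²/n_1 + s_2²/n_2) = (3.73 − 4.184)/√(0.8368²/11 + 0.3365²/37) = -1.758
Welch–Satterthwaite df ≈ 10.98
p-value = P(T ≤ -1.758) ≈ 0.053
Since p ≈ 0.053 > α = 0.02, fail to reject H0; the evidence is not statistically significant.

-1.758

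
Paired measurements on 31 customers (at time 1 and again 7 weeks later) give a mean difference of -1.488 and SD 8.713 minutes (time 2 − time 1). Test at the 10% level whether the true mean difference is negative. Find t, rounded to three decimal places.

-0.951

H0: μ_d = 0; H1: μ_d < 0 (paired t-test on the differences, left-tailed).
t = d̄/(s_d/√n) = -1.488/(8.713/√31) = -0.951
df = n − 1 = 30
p-value = P(T ≤ -0.951) ≈ 0.175
Since p ≈ 0.175 > α = 0.1, fail to reject H0; the evidence is not statistically significant.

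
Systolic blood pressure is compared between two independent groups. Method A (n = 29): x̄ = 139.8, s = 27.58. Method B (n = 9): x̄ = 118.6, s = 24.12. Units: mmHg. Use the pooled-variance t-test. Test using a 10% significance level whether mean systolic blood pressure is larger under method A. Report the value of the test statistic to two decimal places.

Let group 1 = method A, group 2 = method B. H0: μ_1 = μ_2; H1: μ_1 > μ_2 (two-sample pooled-variance t-test, right-tailed).
s_p² = [(29−1)·27.58² + (9−1)·24.12²]/(29+9−2) = 720.905
t = (139.8 − 118.6)/√[720.905·(1/29 + 1/9)] = 2.07
df = n₁ + n₂ − 2 = 36
p-value = P(T ≥ 2.07) ≈ 0.0229
Since p ≈ 0.0229 < α = 0.1, reject H0; the data support H1.

2.07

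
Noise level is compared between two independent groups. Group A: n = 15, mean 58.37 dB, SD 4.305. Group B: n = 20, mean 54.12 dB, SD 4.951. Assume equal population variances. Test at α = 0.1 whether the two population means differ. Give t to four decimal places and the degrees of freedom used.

Let group 1 = group A, group 2 = group B. H0: μ_1 = μ_2; H1: μ_1 ≠ μ_2 (two-sample pooled-variance t-test, two-sided).
s_p² = [(15−1)·4.305² + (20−1)·4.951²]/(15+20−2) = 21.9757
t = (58.37 − 54.12)/√[21.9757·(1/15 + 1/20)] = 2.6543
df = n₁ + n₂ − 2 = 33
Two-sided p-value ≈ 0.0121
Since p ≈ 0.0121 < α = 0.1, reject H0; the data support H1.

t = 2.6543, df = 33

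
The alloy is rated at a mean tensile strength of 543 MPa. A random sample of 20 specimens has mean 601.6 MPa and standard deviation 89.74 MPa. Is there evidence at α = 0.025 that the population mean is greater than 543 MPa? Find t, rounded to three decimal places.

2.920

H0: μ = 543; H1: μ > 543 (one-sample t-test, right-tailed).
t = (x̄ − μ₀)/(s/√n) = (601.6 − 543)/(89.74/√20) = 2.920
df = n − 1 = 19
p-value = P(T ≥ 2.920) ≈ 0.0044
Since p ≈ 0.0044 < α = 0.025, reject H0; the data support H1.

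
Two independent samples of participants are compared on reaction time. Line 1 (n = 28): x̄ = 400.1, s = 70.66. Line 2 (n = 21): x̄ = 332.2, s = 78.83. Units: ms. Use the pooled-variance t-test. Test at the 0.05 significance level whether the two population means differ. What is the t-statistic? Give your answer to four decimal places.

3.1680

Let group 1 = line 1, group 2 = line 2. H0: μ_1 = μ_2; H1: μ_1 ≠ μ_2 (two-sample pooled-variance t-test, two-sided).
s_p² = [(28−1)·70.66² + (21−1)·78.83²]/(28+21−2) = 5512.55
t = (400.1 − 332.2)/√[5512.55·(1/28 + 1/21)] = 3.1680
df = n₁ + n₂ − 2 = 47
Two-sided p-value ≈ 0.003
Since p ≈ 0.003 < α = 0.05, reject H0; the evidence is statistically significant.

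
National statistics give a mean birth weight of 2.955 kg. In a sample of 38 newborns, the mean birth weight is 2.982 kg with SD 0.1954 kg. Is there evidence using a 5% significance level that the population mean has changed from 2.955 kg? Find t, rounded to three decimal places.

H0: μ = 2.955; H1: μ ≠ 2.955 (one-sample t-test, two-sided).
t = (x̄ − μ₀)/(s/√n) = (2.982 − 2.955)/(0.1954/√38) = 0.852
df = n − 1 = 37
Two-sided p-value ≈ 0.400
Since p ≈ 0.400 > α = 0.05, fail to reject H0; the data do not provide sufficient evidence against H0.

0.852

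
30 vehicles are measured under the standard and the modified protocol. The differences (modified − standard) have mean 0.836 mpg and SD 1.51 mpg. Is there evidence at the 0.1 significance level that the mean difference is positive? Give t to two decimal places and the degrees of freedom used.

t = 3.03, df = 29

H0: μ_d = 0; H1: μ_d > 0 (paired t-test on the differences, right-tailed).
t = d̄/(s_d/√n) = 0.836/(1.51/√30) = 3.03
df = n − 1 = 29
p-value = P(T ≥ 3.03) ≈ 0.003
Since p ≈ 0.003 < α = 0.1, reject H0; the evidence is statistically significant.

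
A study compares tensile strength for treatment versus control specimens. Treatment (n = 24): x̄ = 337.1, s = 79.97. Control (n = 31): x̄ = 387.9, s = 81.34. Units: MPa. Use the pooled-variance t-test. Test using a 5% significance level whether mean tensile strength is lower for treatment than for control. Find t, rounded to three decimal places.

Let group 1 = treatment, group 2 = control. H0: μ_1 = μ_2; H1: μ_1 < μ_2 (two-sample pooled-variance t-test, left-tailed).
s_p² = [(24−1)·79.97² + (31−1)·81.34²]/(24+31−2) = 6520.29
t = (337.1 − 387.9)/√[6520.29·(1/24 + 1/31)] = -2.314
df = n₁ + n₂ − 2 = 53
p-value = P(T ≤ -2.314) ≈ 0.0123
Since p ≈ 0.0123 < α = 0.05, reject H0; the data support H1.

-2.314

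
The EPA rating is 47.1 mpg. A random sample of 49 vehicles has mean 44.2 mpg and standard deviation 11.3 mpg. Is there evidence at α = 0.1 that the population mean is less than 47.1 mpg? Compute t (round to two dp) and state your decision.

t = -1.80; reject H0

H0: μ = 47.1; H1: μ < 47.1 (one-sample t-test, left-tailed).
t = (x̄ − μ₀)/(s/√n) = (44.2 − 47.1)/(11.3/√49) = -1.80
df = n − 1 = 48
p-value = P(T ≤ -1.80) ≈ 0.039
Since p ≈ 0.039 < α = 0.1, reject H0; the data support H1.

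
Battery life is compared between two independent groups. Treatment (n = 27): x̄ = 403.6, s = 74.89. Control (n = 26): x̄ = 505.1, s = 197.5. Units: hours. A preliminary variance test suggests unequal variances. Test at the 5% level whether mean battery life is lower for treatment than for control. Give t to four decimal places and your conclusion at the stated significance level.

Let group 1 = treatment, group 2 = control. H0: μ_1 = μ_2; H1: μ_1 < μ_2 (Welch's two-sample t-test, left-tailed).
t = (x̄_1 − x̄_2)/√(s_1²/n_1 + s_2²/n_2) = (403.6 − 505.1)/√(74.89²/27 + 197.5²/26) = -2.4560
Welch–Satterthwaite df ≈ 31.82
p-value = P(T ≤ -2.4560) ≈ 0.010
Since p ≈ 0.010 < α = 0.05, reject H0; the evidence is statistically significant.

t = -2.4560; reject H0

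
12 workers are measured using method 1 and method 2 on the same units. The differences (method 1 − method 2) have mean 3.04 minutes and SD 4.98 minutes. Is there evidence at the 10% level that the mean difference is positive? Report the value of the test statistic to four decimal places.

H0: μ_d = 0; H1: μ_d > 0 (paired t-test on the differences, right-tailed).
t = d̄/(s_d/√n) = 3.04/(4.98/√12) = 2.1146
df = n − 1 = 11
p-value = P(T ≥ 2.1146) ≈ 0.0291
Since p ≈ 0.0291 < α = 0.1, reject H0; the data support H1.

2.1146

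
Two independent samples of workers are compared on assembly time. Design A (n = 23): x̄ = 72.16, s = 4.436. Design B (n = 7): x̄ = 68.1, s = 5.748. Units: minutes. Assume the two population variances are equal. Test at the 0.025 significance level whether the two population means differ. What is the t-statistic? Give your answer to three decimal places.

Let group 1 = design A, group 2 = design B. H0: μ_1 = μ_2; H1: μ_1 ≠ μ_2 (two-sample pooled-variance t-test, two-sided).
s_p² = [(23−1)·4.436² + (7−1)·5.748²]/(23+7−2) = 22.5413
t = (72.16 − 68.1)/√[22.5413·(1/23 + 1/7)] = 1.981
df = n₁ + n₂ − 2 = 28
Two-sided p-value ≈ 0.057
Since p ≈ 0.057 > α = 0.025, fail to reject H0; the evidence is not statistically significant.

1.981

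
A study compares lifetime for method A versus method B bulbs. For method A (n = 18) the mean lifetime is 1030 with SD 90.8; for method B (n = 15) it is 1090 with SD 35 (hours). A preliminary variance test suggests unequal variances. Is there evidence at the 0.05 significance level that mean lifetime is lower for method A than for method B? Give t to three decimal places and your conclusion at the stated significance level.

Let group 1 = method A, group 2 = method B. H0: μ_1 = μ_2; H1: μ_1 < μ_2 (Welch's two-sample t-test, left-tailed).
t = (x̄_1 − x̄_2)/√(s_1²/n_1 + s_2²/n_2) = (1030 − 1090)/√(90.8²/18 + 35²/15) = -2.583
Welch–Satterthwaite df ≈ 22.73
p-value = P(T ≤ -2.583) ≈ 0.0084
Since p ≈ 0.0084 < α = 0.05, reject H0; the evidence is statistically significant.

t = -2.583; reject H0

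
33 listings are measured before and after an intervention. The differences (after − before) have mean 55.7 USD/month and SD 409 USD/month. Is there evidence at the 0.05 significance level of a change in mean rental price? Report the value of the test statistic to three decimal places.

0.782

H0: μ_d = 0; H1: μ_d ≠ 0 (paired t-test on the differences, two-sided).
t = d̄/(s_d/√n) = 55.7/(409/√33) = 0.782
df = n − 1 = 32
Two-sided p-value ≈ 0.4398
Since p ≈ 0.4398 > α = 0.05, fail to reject H0; the evidence is not statistically significant.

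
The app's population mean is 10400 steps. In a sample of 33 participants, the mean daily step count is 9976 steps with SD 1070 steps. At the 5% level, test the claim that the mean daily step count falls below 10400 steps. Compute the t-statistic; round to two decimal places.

H0: μ = 10400; H1: μ < 10400 (one-sample t-test, left-tailed).
t = (x̄ − μ₀)/(s/√n) = (9976 − 10400)/(1070/√33) = -2.28
df = n − 1 = 32
p-value = P(T ≤ -2.28) ≈ 0.015
Since p ≈ 0.015 < α = 0.05, reject H0; the data support H1.

-2.28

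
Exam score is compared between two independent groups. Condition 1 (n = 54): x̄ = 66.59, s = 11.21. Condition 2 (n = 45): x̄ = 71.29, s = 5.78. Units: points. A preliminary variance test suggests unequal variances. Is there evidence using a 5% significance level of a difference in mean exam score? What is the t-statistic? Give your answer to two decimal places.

-2.68

Let group 1 = condition 1, group 2 = condition 2. H0: μ_1 = μ_2; H1: μ_1 ≠ μ_2 (Welch's two-sample t-test, two-sided).
t = (x̄_1 − x̄_2)/√(s_1²/n_1 + s_2²/n_2) = (66.59 − 71.29)/√(11.21²/54 + 5.78²/45) = -2.68
Welch–Satterthwaite df ≈ 82.14
Two-sided p-value ≈ 0.009
Since p ≈ 0.009 < α = 0.05, reject H0; the evidence is statistically significant.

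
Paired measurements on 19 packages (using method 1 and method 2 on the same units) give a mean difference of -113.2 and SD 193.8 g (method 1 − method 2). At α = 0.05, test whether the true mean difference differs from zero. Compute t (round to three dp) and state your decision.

H0: μ_d = 0; H1: μ_d ≠ 0 (paired t-test on the differences, two-sided).
t = d̄/(s_d/√n) = -113.2/(193.8/√19) = -2.546
df = n − 1 = 18
Two-sided p-value ≈ 0.020
Since p ≈ 0.020 < α = 0.05, reject H0; the evidence is statistically significant.

t = -2.546; reject H0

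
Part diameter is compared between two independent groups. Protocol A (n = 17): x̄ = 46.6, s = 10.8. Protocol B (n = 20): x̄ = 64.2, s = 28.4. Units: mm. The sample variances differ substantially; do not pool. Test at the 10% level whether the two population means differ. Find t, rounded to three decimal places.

Let group 1 = protocol A, group 2 = protocol B. H0: μ_1 = μ_2; H1: μ_1 ≠ μ_2 (Welch's two-sample t-test, two-sided).
t = (x̄_1 − x̄_2)/√(s_1²/n_1 + s_2²/n_2) = (46.6 − 64.2)/√(10.8²/17 + 28.4²/20) = -2.562
Welch–Satterthwaite df ≈ 25.15
Two-sided p-value ≈ 0.0168
Since p ≈ 0.0168 < α = 0.1, reject H0; the data support H1.

-2.562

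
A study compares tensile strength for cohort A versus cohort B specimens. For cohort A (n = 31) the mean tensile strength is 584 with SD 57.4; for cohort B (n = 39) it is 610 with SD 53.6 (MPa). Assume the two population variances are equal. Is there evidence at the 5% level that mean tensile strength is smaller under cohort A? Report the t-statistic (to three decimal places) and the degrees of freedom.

t = -1.954, df = 68

Let group 1 = cohort A, group 2 = cohort B. H0: μ_1 = μ_2; H1: μ_1 < μ_2 (two-sample pooled-variance t-test, left-tailed).
s_p² = [(31−1)·57.4² + (39−1)·53.6²]/(31+39−2) = 3059.05
t = (584 − 610)/√[3059.05·(1/31 + 1/39)] = -1.954
df = n₁ + n₂ − 2 = 68
p-value = P(T ≤ -1.954) ≈ 0.027
Since p ≈ 0.027 < α = 0.05, reject H0; the data support H1.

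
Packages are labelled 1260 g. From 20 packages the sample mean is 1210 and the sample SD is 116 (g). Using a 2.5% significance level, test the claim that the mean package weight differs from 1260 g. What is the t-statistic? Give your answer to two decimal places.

H0: μ = 1260; H1: μ ≠ 1260 (one-sample t-test, two-sided).
t = (x̄ − μ₀)/(s/√n) = (1210 − 1260)/(116/√20) = -1.93
df = n − 1 = 19
Two-sided p-value ≈ 0.0690
Since p ≈ 0.0690 > α = 0.025, fail to reject H0; the data do not provide sufficient evidence against H0.

-1.93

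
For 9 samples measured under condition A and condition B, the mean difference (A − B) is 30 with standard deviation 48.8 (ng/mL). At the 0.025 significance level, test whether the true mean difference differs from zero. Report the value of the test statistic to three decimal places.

1.844

H0: μ_d = 0; H1: μ_d ≠ 0 (paired t-test on the differences, two-sided).
t = d̄/(s_d/√n) = 30/(48.8/√9) = 1.844
df = n − 1 = 8
Two-sided p-value ≈ 0.1024
Since p ≈ 0.1024 > α = 0.025, fail to reject H0; the evidence is not statistically significant.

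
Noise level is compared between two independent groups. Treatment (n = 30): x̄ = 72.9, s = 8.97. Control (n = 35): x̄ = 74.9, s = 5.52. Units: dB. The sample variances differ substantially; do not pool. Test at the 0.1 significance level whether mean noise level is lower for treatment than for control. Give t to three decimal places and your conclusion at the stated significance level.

Let group 1 = treatment, group 2 = control. H0: μ_1 = μ_2; H1: μ_1 < μ_2 (Welch's two-sample t-test, left-tailed).
t = (x̄_1 − x̄_2)/√(s_1²/n_1 + s_2²/n_2) = (72.9 − 74.9)/√(8.97²/30 + 5.52²/35) = -1.061
Welch–Satterthwaite df ≈ 46.69
p-value = P(T ≤ -1.061) ≈ 0.147
Since p ≈ 0.147 > α = 0.1, fail to reject H0; the evidence is not statistically significant.

t = -1.061; fail to reject H0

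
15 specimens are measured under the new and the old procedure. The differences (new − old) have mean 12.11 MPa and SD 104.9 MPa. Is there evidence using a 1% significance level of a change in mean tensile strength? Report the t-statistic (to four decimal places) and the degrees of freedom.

H0: μ_d = 0; H1: μ_d ≠ 0 (paired t-test on the differences, two-sided).
t = d̄/(s_d/√n) = 12.11/(104.9/√15) = 0.4471
df = n − 1 = 14
Two-sided p-value ≈ 0.662
Since p ≈ 0.662 > α = 0.01, fail to reject H0; the evidence is not statistically significant.

t = 0.4471, df = 14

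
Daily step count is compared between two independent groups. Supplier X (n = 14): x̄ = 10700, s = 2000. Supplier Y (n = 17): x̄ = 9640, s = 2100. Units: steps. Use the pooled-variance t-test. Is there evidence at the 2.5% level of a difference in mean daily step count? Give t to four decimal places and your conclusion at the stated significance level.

t = 1.4287; fail to reject H0

Let group 1 = supplier X, group 2 = supplier Y. H0: μ_1 = μ_2; H1: μ_1 ≠ μ_2 (two-sample pooled-variance t-test, two-sided).
s_p² = [(14−1)·2000² + (17−1)·2100²]/(14+17−2) = 4226210
t = (10700 − 9640)/√[4226210·(1/14 + 1/17)] = 1.4287
df = n₁ + n₂ − 2 = 29
Two-sided p-value ≈ 0.1638
Since p ≈ 0.1638 > α = 0.025, fail to reject H0; the data do not provide sufficient evidence against H0.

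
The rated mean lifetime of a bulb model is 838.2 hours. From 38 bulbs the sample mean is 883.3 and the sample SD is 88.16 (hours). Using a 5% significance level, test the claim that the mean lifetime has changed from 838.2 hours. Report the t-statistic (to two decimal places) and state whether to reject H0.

H0: μ = 838.2; H1: μ ≠ 838.2 (one-sample t-test, two-sided).
t = (x̄ − μ₀)/(s/√n) = (883.3 − 838.2)/(88.16/√38) = 3.15
df = n − 1 = 37
Two-sided p-value ≈ 0.0032
Since p ≈ 0.0032 < α = 0.05, reject H0; the evidence is statistically significant.

t = 3.15; reject H0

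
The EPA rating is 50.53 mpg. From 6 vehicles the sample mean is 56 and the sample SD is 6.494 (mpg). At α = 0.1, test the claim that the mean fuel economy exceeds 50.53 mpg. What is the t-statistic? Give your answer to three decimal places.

H0: μ = 50.53; H1: μ > 50.53 (one-sample t-test, right-tailed).
t = (x̄ − μ₀)/(s/√n) = (56 − 50.53)/(6.494/√6) = 2.063
df = n − 1 = 5
p-value = P(T ≥ 2.063) ≈ 0.0470
Since p ≈ 0.0470 < α = 0.1, reject H0; the evidence is statistically significant.

2.063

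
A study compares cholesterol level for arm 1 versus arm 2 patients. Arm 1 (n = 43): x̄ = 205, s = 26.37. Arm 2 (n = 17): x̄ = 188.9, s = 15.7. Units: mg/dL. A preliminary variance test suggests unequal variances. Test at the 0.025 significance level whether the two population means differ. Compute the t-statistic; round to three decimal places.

2.907

Let group 1 = arm 1, group 2 = arm 2. H0: μ_1 = μ_2; H1: μ_1 ≠ μ_2 (Welch's two-sample t-test, two-sided).
t = (x̄_1 − x̄_2)/√(s_1²/n_1 + s_2²/n_2) = (205 − 188.9)/√(26.37²/43 + 15.7²/17) = 2.907
Welch–Satterthwaite df ≈ 48.57
Two-sided p-value ≈ 0.005
Since p ≈ 0.005 < α = 0.025, reject H0; the data support H1.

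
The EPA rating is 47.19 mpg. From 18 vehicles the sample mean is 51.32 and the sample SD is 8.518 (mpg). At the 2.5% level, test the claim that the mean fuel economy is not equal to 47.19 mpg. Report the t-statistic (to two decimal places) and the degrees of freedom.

t = 2.06, df = 17

H0: μ = 47.19; H1: μ ≠ 47.19 (one-sample t-test, two-sided).
t = (x̄ − μ₀)/(s/√n) = (51.32 − 47.19)/(8.518/√18) = 2.06
df = n − 1 = 17
Two-sided p-value ≈ 0.0554
Since p ≈ 0.0554 > α = 0.025, fail to reject H0; the data do not provide sufficient evidence against H0.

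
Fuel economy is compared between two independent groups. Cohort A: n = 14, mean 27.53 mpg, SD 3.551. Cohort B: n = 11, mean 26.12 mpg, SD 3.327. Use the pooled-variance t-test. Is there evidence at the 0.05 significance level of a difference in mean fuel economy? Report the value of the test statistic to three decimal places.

1.013

Let group 1 = cohort A, group 2 = cohort B. H0: μ_1 = μ_2; H1: μ_1 ≠ μ_2 (two-sample pooled-variance t-test, two-sided).
s_p² = [(14−1)·3.551² + (11−1)·3.327²]/(14+11−2) = 11.9397
t = (27.53 − 26.12)/√[11.9397·(1/14 + 1/11)] = 1.013
df = n₁ + n₂ − 2 = 23
Two-sided p-value ≈ 0.3217
Since p ≈ 0.3217 > α = 0.05, fail to reject H0; the evidence is not statistically significant.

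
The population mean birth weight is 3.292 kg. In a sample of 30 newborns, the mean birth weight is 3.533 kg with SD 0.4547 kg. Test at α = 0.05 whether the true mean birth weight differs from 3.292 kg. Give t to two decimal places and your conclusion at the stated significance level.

t = 2.90; reject H0

H0: μ = 3.292; H1: μ ≠ 3.292 (one-sample t-test, two-sided).
t = (x̄ − μ₀)/(s/√n) = (3.533 − 3.292)/(0.4547/√30) = 2.90
df = n − 1 = 29
Two-sided p-value ≈ 0.0070
Since p ≈ 0.0070 < α = 0.05, reject H0; the evidence is statistically significant.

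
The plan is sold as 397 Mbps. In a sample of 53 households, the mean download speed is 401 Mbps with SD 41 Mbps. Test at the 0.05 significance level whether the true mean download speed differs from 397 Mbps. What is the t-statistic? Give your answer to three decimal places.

0.710

H0: μ = 397; H1: μ ≠ 397 (one-sample t-test, two-sided).
t = (x̄ − μ₀)/(s/√n) = (401 − 397)/(41/√53) = 0.710
df = n − 1 = 52
Two-sided p-value ≈ 0.4807
Since p ≈ 0.4807 > α = 0.05, fail to reject H0; the data do not provide sufficient evidence against H0.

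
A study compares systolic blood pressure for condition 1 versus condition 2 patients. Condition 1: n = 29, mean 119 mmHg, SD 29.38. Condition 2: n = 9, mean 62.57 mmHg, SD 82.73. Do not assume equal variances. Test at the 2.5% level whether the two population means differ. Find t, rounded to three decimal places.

2.007

Let group 1 = condition 1, group 2 = condition 2. H0: μ_1 = μ_2; H1: μ_1 ≠ μ_2 (Welch's two-sample t-test, two-sided).
t = (x̄_1 − x̄_2)/√(s_1²/n_1 + s_2²/n_2) = (119 − 62.57)/√(29.38²/29 + 82.73²/9) = 2.007
Welch–Satterthwaite df ≈ 8.63
Two-sided p-value ≈ 0.077
Since p ≈ 0.077 > α = 0.025, fail to reject H0; the evidence is not statistically significant.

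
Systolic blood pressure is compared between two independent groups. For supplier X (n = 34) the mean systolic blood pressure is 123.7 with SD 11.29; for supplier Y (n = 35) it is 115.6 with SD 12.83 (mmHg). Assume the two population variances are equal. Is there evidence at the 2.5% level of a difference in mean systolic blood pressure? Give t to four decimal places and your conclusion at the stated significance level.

t = 2.7809; reject H0

Let group 1 = supplier X, group 2 = supplier Y. H0: μ_1 = μ_2; H1: μ_1 ≠ μ_2 (two-sample pooled-variance t-test, two-sided).
s_p² = [(34−1)·11.29² + (35−1)·12.83²]/(34+35−2) = 146.314
t = (123.7 − 115.6)/√[146.314·(1/34 + 1/35)] = 2.7809
df = n₁ + n₂ − 2 = 67
Two-sided p-value ≈ 0.0070
Since p ≈ 0.0070 < α = 0.025, reject H0; the data support H1.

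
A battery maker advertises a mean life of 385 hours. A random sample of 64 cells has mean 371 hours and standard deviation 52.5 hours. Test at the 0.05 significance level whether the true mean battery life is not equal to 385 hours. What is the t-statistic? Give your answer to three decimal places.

H0: μ = 385; H1: μ ≠ 385 (one-sample t-test, two-sided).
t = (x̄ − μ₀)/(s/√n) = (371 − 385)/(52.5/√64) = -2.133
df = n − 1 = 63
Two-sided p-value ≈ 0.037
Since p ≈ 0.037 < α = 0.05, reject H0; the evidence is statistically significant.

-2.133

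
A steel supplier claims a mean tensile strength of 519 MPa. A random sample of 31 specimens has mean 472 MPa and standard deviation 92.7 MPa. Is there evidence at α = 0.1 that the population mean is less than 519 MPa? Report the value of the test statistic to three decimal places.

-2.823

H0: μ = 519; H1: μ < 519 (one-sample t-test, left-tailed).
t = (x̄ − μ₀)/(s/√n) = (472 − 519)/(92.7/√31) = -2.823
df = n − 1 = 30
p-value = P(T ≤ -2.823) ≈ 0.0042
Since p ≈ 0.0042 < α = 0.1, reject H0; the evidence is statistically significant.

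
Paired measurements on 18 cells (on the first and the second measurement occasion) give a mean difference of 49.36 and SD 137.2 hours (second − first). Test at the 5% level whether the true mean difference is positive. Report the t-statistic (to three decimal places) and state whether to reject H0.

t = 1.526; fail to reject H0

H0: μ_d = 0; H1: μ_d > 0 (paired t-test on the differences, right-tailed).
t = d̄/(s_d/√n) = 49.36/(137.2/√18) = 1.526
df = n − 1 = 17
p-value = P(T ≥ 1.526) ≈ 0.073
Since p ≈ 0.073 > α = 0.05, fail to reject H0; the evidence is not statistically significant.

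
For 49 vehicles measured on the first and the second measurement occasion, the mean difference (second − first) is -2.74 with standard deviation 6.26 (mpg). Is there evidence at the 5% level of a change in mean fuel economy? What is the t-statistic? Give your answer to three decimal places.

H0: μ_d = 0; H1: μ_d ≠ 0 (paired t-test on the differences, two-sided).
t = d̄/(s_d/√n) = -2.74/(6.26/√49) = -3.064
df = n − 1 = 48
Two-sided p-value ≈ 0.0036
Since p ≈ 0.0036 < α = 0.05, reject H0; the data support H1.

-3.064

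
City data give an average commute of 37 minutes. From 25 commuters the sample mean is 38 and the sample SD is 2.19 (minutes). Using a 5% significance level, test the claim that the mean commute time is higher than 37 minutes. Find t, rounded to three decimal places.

2.283

H0: μ = 37; H1: μ > 37 (one-sample t-test, right-tailed).
t = (x̄ − μ₀)/(s/√n) = (38 − 37)/(2.19/√25) = 2.283
df = n − 1 = 24
p-value = P(T ≥ 2.283) ≈ 0.016
Since p ≈ 0.016 < α = 0.05, reject H0; the evidence is statistically significant.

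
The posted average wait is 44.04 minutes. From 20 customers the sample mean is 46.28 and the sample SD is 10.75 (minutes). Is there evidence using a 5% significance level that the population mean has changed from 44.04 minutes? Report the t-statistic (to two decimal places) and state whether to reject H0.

H0: μ = 44.04; H1: μ ≠ 44.04 (one-sample t-test, two-sided).
t = (x̄ − μ₀)/(s/√n) = (46.28 − 44.04)/(10.75/√20) = 0.93
df = n − 1 = 19
Two-sided p-value ≈ 0.363
Since p ≈ 0.363 > α = 0.05, fail to reject H0; the evidence is not statistically significant.

t = 0.93; fail to reject H0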